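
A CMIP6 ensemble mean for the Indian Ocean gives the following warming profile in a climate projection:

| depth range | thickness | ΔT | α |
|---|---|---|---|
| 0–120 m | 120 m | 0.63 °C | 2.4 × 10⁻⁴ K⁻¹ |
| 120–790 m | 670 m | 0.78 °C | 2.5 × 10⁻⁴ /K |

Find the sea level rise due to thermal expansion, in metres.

0–120 m: 0.63 × 2.4×10⁻⁴ × 120 = 0.018144 m
120–790 m: 670 × 0.78 × 2.5×10⁻⁴ = 0.13065 m
Δh = 0.018144 + 0.13065 = 0.148794 m

Δh ≈ 0.149 m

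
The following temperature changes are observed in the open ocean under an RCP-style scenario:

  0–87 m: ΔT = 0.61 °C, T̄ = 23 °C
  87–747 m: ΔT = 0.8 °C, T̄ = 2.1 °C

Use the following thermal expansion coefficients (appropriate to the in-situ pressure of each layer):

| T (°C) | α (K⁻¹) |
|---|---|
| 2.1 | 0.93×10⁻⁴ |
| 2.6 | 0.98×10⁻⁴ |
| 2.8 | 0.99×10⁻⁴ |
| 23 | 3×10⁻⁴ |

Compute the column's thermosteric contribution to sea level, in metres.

about 0.065 m

Layer 1 at 23 °C → α = 3×10⁻⁴ K⁻¹
Layer 2 at 2.1 °C → α = 0.93×10⁻⁴ K⁻¹
Layer 1: 3×10⁻⁴ × 0.61 × 87 = 0.015921 m
Layer 2: 0.93×10⁻⁴ × 0.8 × 660 = 0.049104 m
Δh = 0.015921 + 0.049104 = 0.065025 m ≈ 0.065 m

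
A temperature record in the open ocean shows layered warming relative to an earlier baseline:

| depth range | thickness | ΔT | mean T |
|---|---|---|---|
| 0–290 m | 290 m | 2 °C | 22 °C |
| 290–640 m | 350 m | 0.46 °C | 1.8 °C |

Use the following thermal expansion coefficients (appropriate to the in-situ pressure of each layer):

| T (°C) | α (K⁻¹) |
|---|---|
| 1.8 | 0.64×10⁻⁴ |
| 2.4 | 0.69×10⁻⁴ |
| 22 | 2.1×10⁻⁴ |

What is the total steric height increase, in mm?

130 mm of thermosteric rise

Layer 1 at 22 °C → α = 2.1×10⁻⁴ K⁻¹
Layer 2 at 1.8 °C → α = 0.64×10⁻⁴ K⁻¹
Layer 1: 2 × 2.1×10⁻⁴ × 290 = 0.12180 m
290–640 m: 0.64×10⁻⁴ × 350 × 0.46 = 0.010304 m
Δh = 0.12180 + 0.010304 = 0.132104 m ≈ 130 mm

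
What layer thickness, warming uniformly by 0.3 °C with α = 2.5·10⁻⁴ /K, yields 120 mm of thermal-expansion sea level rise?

H = Δh/(αΔT) = 0.12 / (2.5×10⁻⁴ × 0.3) = 1600 m

about 1600 m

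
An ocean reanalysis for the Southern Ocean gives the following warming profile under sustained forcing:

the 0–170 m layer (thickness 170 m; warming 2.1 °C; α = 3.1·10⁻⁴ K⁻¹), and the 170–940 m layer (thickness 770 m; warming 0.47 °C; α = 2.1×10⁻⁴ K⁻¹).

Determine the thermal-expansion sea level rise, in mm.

Layer 1: 2.1 × 3.1×10⁻⁴ × 170 = 0.11067 m
170–940 m: 0.47 × 770 × 2.1×10⁻⁴ = 0.075999 m
Δh = 0.11067 + 0.075999 = 0.186669 m

about 190 mm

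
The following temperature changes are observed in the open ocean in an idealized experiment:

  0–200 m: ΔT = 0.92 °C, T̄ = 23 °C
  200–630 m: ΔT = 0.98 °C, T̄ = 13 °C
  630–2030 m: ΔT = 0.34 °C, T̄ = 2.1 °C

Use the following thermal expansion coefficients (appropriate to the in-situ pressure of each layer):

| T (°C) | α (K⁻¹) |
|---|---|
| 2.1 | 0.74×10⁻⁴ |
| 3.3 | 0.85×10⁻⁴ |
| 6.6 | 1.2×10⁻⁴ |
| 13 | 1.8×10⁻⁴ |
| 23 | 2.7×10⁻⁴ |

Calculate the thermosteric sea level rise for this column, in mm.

Δh ≈ 161 mm

Layer 1 at 23 °C → α = 2.7×10⁻⁴ K⁻¹
Layer 2 at 13 °C → α = 1.8×10⁻⁴ K⁻¹
Layer 3 at 2.1 °C → α = 0.74×10⁻⁴ K⁻¹
0.92 × 200 × 2.7×10⁻⁴ = 0.04968 m
1.8×10⁻⁴ × 430 × 0.98 = 0.075852 m
630–2030 m: 0.34 × 1400 × 0.74×10⁻⁴ = 0.035224 m
Δh = 0.04968 + 0.075852 + 0.035224 = 0.160756 m ≈ 161 mm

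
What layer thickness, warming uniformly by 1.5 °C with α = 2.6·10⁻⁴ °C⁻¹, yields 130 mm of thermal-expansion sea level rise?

about 330 m

H = Δh/(αΔT) = 0.13 / (2.6×10⁻⁴ × 1.5) ≈ 333.3 m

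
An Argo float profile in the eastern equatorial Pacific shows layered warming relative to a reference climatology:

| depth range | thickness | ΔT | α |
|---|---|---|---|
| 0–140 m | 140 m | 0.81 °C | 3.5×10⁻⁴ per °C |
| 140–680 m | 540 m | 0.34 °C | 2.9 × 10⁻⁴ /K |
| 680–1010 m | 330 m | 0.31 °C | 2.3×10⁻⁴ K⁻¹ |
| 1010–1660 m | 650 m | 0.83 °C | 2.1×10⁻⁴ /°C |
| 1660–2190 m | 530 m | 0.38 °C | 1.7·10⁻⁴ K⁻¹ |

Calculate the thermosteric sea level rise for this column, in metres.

about 0.264 m

0.81 × 140 × 3.5×10⁻⁴ = 0.03969 m
Layer 2: 0.34 × 540 × 2.9×10⁻⁴ = 0.053244 m
0.31 × 330 × 2.3×10⁻⁴ = 0.023529 m
1010–1660 m: 650 × 0.83 × 2.1×10⁻⁴ = 0.113295 m
Layer 5: 0.38 × 530 × 1.7×10⁻⁴ = 0.034238 m
Δh = 0.03969 + 0.053244 + 0.023529 + 0.113295 + 0.034238 = 0.263996 m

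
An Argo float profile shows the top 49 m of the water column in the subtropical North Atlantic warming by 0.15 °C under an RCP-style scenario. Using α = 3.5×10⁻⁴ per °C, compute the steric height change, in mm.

Δh ≈ 2.57 mm

Δh = αΔT·H = 3.5×10⁻⁴ × 0.15 × 49 = 0.0025725 m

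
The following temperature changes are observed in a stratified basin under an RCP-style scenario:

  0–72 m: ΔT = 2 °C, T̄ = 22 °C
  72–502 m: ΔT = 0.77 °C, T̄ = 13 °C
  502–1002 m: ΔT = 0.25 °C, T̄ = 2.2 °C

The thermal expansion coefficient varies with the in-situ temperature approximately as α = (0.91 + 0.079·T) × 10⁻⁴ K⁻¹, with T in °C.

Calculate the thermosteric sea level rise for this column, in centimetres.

Layer 1: α = (0.91 + 0.079×22)×10⁻⁴ = 2.648×10⁻⁴ K⁻¹
Layer 2: α = (0.91 + 0.079×13)×10⁻⁴ = 1.937×10⁻⁴ K⁻¹
Layer 3: α = (0.91 + 0.079×2.2)×10⁻⁴ = 1.0838×10⁻⁴ K⁻¹
Layer 1: 72 × 2 × 2.648×10⁻⁴ = 0.0381312 m
Layer 2: 430 × 0.77 × 1.937×10⁻⁴ = 0.06413407 m
0.25 × 500 × 1.0838×10⁻⁴ = 0.0135475 m
Δh = 0.0381312 + 0.06413407 + 0.0135475 = 0.11581277 m

Δh = 11.6 cm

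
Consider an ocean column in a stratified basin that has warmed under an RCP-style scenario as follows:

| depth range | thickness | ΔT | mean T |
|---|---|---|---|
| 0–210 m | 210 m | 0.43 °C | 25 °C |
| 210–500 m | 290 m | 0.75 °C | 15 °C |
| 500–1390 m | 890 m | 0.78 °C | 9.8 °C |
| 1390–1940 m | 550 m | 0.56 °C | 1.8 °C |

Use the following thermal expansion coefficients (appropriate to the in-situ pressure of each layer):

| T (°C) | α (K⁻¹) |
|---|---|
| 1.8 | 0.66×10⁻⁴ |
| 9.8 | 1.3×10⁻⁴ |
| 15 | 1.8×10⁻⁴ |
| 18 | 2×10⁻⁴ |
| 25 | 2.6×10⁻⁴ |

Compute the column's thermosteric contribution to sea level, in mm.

Layer 1 at 25 °C → α = 2.6×10⁻⁴ K⁻¹
Layer 2 at 15 °C → α = 1.8×10⁻⁴ K⁻¹
Layer 3 at 9.8 °C → α = 1.3×10⁻⁴ K⁻¹
Layer 4 at 1.8 °C → α = 0.66×10⁻⁴ K⁻¹
0–210 m: 0.43 × 2.6×10⁻⁴ × 210 = 0.023478 m
210–500 m: 290 × 0.75 × 1.8×10⁻⁴ = 0.03915 m
500–1390 m: 1.3×10⁻⁴ × 0.78 × 890 = 0.090246 m
1390–1940 m: 0.66×10⁻⁴ × 0.56 × 550 = 0.020328 m
Δh = 0.023478 + 0.03915 + 0.090246 + 0.020328 = 0.173202 m ≈ 170 mm

about 170 mm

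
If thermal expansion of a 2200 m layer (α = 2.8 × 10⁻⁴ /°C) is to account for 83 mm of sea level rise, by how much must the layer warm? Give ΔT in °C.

0.135 °C

ΔT = Δh/(αH) = 0.083 / (2.8×10⁻⁴ × 2200) ≈ 0.1347 °C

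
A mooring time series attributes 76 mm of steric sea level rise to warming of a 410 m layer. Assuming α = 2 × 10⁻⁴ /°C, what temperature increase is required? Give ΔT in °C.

ΔT = Δh/(αH) = 0.076 / (2×10⁻⁴ × 410) ≈ 0.9268 °C

0.927 °C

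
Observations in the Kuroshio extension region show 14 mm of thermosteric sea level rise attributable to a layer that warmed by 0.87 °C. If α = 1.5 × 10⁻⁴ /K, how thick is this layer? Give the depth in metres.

H = Δh/(αΔT) = 0.014 / (1.5×10⁻⁴ × 0.87) ≈ 107.3 m

about 110 m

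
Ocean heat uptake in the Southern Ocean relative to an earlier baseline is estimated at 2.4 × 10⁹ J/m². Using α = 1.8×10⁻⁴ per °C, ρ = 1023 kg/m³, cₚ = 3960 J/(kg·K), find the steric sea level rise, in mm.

Δh = αQ/(ρcₚ) = 1.8×10⁻⁴ × 2.4×10⁹ / (1023 × 3960) ≈ 0.10664 m

Δh ≈ 107 mm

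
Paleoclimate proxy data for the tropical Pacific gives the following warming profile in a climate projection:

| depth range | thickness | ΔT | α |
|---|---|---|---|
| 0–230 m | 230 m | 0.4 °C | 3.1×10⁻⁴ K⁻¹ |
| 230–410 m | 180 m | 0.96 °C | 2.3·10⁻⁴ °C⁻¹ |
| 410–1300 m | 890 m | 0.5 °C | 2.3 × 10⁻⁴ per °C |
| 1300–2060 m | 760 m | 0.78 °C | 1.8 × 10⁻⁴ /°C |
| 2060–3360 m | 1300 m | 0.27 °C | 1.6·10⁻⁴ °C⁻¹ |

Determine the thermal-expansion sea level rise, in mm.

333 mm

Layer 1: 3.1×10⁻⁴ × 0.4 × 230 = 0.02852 m
Layer 2: 180 × 0.96 × 2.3×10⁻⁴ = 0.039744 m
2.3×10⁻⁴ × 890 × 0.5 = 0.10235 m
760 × 1.8×10⁻⁴ × 0.78 = 0.106704 m
1.6×10⁻⁴ × 0.27 × 1300 = 0.05616 m
Δh = 0.02852 + 0.039744 + 0.10235 + 0.106704 + 0.05616 = 0.333478 m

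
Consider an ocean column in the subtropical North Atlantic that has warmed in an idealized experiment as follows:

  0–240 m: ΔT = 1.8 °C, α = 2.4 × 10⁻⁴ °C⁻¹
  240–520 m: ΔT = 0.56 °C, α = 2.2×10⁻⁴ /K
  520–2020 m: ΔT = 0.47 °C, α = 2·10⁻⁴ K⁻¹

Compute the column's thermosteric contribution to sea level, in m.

0–240 m: 2.4×10⁻⁴ × 240 × 1.8 = 0.10368 m
280 × 0.56 × 2.2×10⁻⁴ = 0.034496 m
Layer 3: 0.47 × 1500 × 2×10⁻⁴ = 0.14100 m
Δh = 0.10368 + 0.034496 + 0.14100 = 0.279176 m

about 0.279 m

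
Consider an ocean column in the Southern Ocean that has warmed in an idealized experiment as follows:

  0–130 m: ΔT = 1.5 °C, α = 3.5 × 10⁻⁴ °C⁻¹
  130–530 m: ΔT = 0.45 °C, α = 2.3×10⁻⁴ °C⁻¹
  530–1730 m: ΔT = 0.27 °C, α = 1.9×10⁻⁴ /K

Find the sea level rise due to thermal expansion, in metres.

3.5×10⁻⁴ × 1.5 × 130 = 0.06825 m
2.3×10⁻⁴ × 400 × 0.45 = 0.04140 m
Layer 3: 1200 × 0.27 × 1.9×10⁻⁴ = 0.06156 m
Δh = 0.06825 + 0.04140 + 0.06156 = 0.17121 m ≈ 0.171 m

about 0.171 m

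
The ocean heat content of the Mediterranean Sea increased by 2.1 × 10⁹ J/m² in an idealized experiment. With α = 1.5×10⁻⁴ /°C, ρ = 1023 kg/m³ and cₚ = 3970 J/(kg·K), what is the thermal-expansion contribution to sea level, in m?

0.078 m of thermosteric rise

Δh = αQ/(ρcₚ) = 1.5×10⁻⁴ × 2.1×10⁹ / (1023 × 3970) ≈ 0.077561 m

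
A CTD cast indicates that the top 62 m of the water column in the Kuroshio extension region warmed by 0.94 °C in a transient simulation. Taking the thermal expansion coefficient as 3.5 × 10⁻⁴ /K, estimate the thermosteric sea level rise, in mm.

Δh = αΔT·H = 3.5×10⁻⁴ × 0.94 × 62 = 0.020398 m

about 20 mm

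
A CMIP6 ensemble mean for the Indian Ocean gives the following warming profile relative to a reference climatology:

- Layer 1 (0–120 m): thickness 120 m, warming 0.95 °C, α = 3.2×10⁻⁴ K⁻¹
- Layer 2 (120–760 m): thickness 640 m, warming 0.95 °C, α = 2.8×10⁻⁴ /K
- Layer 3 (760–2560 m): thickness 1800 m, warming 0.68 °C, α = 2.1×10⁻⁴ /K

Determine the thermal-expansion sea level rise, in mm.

Layer 1: 3.2×10⁻⁴ × 120 × 0.95 = 0.03648 m
2.8×10⁻⁴ × 640 × 0.95 = 0.17024 m
Layer 3: 1800 × 2.1×10⁻⁴ × 0.68 = 0.25704 m
Δh = 0.03648 + 0.17024 + 0.25704 = 0.46376 m ≈ 464 mm

Δh = 464 mm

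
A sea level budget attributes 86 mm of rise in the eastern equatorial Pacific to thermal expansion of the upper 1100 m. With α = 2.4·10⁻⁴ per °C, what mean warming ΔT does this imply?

ΔT ≈ 0.33 K

ΔT = Δh/(αH) = 0.086 / (2.4×10⁻⁴ × 1100) ≈ 0.3258 K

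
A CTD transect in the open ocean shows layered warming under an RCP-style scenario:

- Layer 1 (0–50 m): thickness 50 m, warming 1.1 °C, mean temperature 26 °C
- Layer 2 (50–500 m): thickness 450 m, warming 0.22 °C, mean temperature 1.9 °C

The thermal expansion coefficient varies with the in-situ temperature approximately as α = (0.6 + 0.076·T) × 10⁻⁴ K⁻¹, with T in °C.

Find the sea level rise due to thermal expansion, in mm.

Layer 1: α = (0.6 + 0.076×26)×10⁻⁴ = 2.576×10⁻⁴ K⁻¹
Layer 2: α = (0.6 + 0.076×1.9)×10⁻⁴ = 0.7444×10⁻⁴ K⁻¹
1.1 × 50 × 2.576×10⁻⁴ = 0.014168 m
50–500 m: 0.22 × 450 × 0.7444×10⁻⁴ = 0.00736956 m
Δh = 0.014168 + 0.00736956 = 0.02153756 m ≈ 21.5 mm

21.5 mm of thermosteric rise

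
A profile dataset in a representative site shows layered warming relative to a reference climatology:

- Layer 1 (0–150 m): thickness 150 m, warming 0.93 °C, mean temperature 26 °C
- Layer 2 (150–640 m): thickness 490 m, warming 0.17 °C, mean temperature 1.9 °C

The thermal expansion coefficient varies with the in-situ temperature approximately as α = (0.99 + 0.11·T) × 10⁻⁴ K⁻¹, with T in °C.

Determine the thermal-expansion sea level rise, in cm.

Layer 1: α = (0.99 + 0.11×26)×10⁻⁴ = 3.85×10⁻⁴ K⁻¹
Layer 2: α = (0.99 + 0.11×1.9)×10⁻⁴ = 1.199×10⁻⁴ K⁻¹
0–150 m: 0.93 × 3.85×10⁻⁴ × 150 = 0.0537075 m
Layer 2: 490 × 0.17 × 1.199×10⁻⁴ = 0.00998767 m
Δh = 0.0537075 + 0.00998767 = 0.06369517 m

about 6.4 cm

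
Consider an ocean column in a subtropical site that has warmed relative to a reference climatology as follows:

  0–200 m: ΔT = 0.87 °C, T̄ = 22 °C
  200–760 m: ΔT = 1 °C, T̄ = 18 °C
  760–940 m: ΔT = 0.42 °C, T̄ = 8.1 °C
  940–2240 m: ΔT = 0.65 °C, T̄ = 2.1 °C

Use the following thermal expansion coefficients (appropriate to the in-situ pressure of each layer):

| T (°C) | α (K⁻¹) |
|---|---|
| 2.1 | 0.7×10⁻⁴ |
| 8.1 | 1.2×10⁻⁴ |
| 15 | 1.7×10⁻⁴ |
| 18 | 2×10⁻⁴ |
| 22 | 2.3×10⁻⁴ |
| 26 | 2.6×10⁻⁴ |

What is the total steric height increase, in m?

Layer 1 at 22 °C → α = 2.3×10⁻⁴ K⁻¹
Layer 2 at 18 °C → α = 2×10⁻⁴ K⁻¹
Layer 3 at 8.1 °C → α = 1.2×10⁻⁴ K⁻¹
Layer 4 at 2.1 °C → α = 0.7×10⁻⁴ K⁻¹
Layer 1: 0.87 × 200 × 2.3×10⁻⁴ = 0.04002 m
2×10⁻⁴ × 560 × 1 = 0.11200 m
760–940 m: 180 × 1.2×10⁻⁴ × 0.42 = 0.009072 m
940–2240 m: 0.65 × 0.7×10⁻⁴ × 1300 = 0.05915 m
Δh = 0.04002 + 0.11200 + 0.009072 + 0.05915 = 0.220242 m

Δh = 0.220 m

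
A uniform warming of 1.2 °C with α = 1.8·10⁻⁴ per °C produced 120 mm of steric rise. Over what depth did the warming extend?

about 556 m

H = Δh/(αΔT) = 0.12 / (1.8×10⁻⁴ × 1.2) ≈ 555.6 m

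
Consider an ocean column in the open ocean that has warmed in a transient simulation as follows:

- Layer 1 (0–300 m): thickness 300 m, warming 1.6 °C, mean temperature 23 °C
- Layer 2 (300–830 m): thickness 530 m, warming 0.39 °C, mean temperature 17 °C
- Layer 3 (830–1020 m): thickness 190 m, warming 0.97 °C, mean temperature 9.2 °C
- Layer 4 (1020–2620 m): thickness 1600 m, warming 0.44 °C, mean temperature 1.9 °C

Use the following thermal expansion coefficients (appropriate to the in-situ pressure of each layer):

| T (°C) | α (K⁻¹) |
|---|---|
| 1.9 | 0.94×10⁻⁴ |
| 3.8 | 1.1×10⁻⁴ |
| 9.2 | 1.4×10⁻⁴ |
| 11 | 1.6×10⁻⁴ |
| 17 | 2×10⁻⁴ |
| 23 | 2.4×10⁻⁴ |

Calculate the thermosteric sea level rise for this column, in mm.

about 249 mm

Layer 1 at 23 °C → α = 2.4×10⁻⁴ K⁻¹
Layer 2 at 17 °C → α = 2×10⁻⁴ K⁻¹
Layer 3 at 9.2 °C → α = 1.4×10⁻⁴ K⁻¹
Layer 4 at 1.9 °C → α = 0.94×10⁻⁴ K⁻¹
300 × 2.4×10⁻⁴ × 1.6 = 0.11520 m
Layer 2: 530 × 2×10⁻⁴ × 0.39 = 0.04134 m
830–1020 m: 190 × 1.4×10⁻⁴ × 0.97 = 0.025802 m
1020–2620 m: 0.94×10⁻⁴ × 1600 × 0.44 = 0.066176 m
Δh = 0.11520 + 0.04134 + 0.025802 + 0.066176 = 0.248518 m ≈ 249 mm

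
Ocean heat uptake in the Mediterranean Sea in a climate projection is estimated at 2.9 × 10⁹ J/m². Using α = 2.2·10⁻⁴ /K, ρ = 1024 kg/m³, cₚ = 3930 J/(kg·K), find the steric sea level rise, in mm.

Δh = αQ/(ρcₚ) = 2.2×10⁻⁴ × 2.9×10⁹ / (1024 × 3930) ≈ 0.15854 m

159 mm of thermosteric rise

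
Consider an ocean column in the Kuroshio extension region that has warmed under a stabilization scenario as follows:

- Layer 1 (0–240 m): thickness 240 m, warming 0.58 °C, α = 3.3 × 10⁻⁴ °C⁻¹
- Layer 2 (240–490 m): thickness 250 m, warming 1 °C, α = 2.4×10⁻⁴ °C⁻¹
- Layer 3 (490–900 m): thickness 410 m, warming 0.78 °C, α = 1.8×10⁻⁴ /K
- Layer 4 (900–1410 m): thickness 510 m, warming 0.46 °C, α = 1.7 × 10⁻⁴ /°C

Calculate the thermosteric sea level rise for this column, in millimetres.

Δh ≈ 203 mm

Layer 1: 0.58 × 3.3×10⁻⁴ × 240 = 0.045936 m
1 × 2.4×10⁻⁴ × 250 = 0.06000 m
0.78 × 410 × 1.8×10⁻⁴ = 0.057564 m
900–1410 m: 1.7×10⁻⁴ × 510 × 0.46 = 0.039882 m
Δh = 0.045936 + 0.06000 + 0.057564 + 0.039882 = 0.203382 m ≈ 203 mm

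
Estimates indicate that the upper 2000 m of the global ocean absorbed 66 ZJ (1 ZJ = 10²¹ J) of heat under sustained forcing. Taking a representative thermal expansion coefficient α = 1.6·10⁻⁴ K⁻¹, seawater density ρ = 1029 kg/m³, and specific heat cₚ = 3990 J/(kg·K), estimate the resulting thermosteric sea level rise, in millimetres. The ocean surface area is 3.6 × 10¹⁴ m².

Per unit area: Q = 66×10²¹ / (3.6×10¹⁴) ≈ 1.833×10⁸ J/m²
Δh = αQ/(ρcₚ) = 1.6×10⁻⁴ × 1.833×10⁸ / (1029 × 3990) ≈ 0.0071432 m

about 7.14 mm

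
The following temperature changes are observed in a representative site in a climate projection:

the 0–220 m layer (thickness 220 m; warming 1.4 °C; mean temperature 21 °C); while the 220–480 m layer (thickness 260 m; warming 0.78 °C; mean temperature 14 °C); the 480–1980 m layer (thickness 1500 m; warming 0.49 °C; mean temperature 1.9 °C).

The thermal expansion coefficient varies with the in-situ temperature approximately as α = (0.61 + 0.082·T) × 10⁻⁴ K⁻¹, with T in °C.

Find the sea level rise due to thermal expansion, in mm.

Δh ≈ 160 mm

Layer 1: α = (0.61 + 0.082×21)×10⁻⁴ = 2.332×10⁻⁴ K⁻¹
Layer 2: α = (0.61 + 0.082×14)×10⁻⁴ = 1.758×10⁻⁴ K⁻¹
Layer 3: α = (0.61 + 0.082×1.9)×10⁻⁴ = 0.7658×10⁻⁴ K⁻¹
Layer 1: 220 × 2.332×10⁻⁴ × 1.4 = 0.0718256 m
Layer 2: 0.78 × 260 × 1.758×10⁻⁴ = 0.03565224 m
Layer 3: 0.49 × 1500 × 0.7658×10⁻⁴ = 0.0562863 m
Δh = 0.0718256 + 0.03565224 + 0.0562863 = 0.16376414 m ≈ 160 mm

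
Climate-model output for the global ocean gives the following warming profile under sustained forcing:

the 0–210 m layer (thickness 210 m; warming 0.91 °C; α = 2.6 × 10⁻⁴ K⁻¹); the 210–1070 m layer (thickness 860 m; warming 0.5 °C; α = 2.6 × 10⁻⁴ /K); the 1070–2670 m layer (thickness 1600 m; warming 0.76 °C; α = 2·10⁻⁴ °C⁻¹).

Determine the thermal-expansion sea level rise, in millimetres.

about 405 mm

0–210 m: 0.91 × 2.6×10⁻⁴ × 210 = 0.049686 m
Layer 2: 860 × 0.5 × 2.6×10⁻⁴ = 0.11180 m
1600 × 0.76 × 2×10⁻⁴ = 0.24320 m
Δh = 0.049686 + 0.11180 + 0.24320 = 0.404686 m ≈ 405 mm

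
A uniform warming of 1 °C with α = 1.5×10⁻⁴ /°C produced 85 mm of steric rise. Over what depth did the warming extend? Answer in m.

570 m

H = Δh/(αΔT) = 0.085 / (1.5×10⁻⁴ × 1) ≈ 566.7 m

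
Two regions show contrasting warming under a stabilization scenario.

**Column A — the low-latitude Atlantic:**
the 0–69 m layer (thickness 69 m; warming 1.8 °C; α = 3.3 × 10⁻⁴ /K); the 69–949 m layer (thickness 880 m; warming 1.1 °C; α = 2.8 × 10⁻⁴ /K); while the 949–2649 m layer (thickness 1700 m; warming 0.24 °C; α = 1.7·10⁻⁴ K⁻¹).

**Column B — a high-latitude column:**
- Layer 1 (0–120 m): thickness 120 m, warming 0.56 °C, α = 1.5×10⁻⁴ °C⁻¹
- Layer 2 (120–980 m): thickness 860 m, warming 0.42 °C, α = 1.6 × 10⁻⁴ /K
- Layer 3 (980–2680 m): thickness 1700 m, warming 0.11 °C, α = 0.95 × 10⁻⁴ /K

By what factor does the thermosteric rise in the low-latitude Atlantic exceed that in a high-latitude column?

A Layer 1: 69 × 1.8 × 3.3×10⁻⁴ = 0.040986 m
A 69–949 m: 880 × 1.1 × 2.8×10⁻⁴ = 0.27104 m
A 1700 × 1.7×10⁻⁴ × 0.24 = 0.06936 m
A total: 0.381386 m
B 0–120 m: 120 × 0.56 × 1.5×10⁻⁴ = 0.01008 m
B 120–980 m: 0.42 × 1.6×10⁻⁴ × 860 = 0.057792 m
B 1700 × 0.95×10⁻⁴ × 0.11 = 0.017765 m
B total: 0.085637 m
Ratio: 0.381386 / 0.085637 ≈ 4.454

4.45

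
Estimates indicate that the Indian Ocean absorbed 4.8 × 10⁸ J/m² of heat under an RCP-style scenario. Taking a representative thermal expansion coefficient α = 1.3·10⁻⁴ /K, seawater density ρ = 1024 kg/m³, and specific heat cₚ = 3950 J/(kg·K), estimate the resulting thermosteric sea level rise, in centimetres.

about 1.54 cm

Δh = αQ/(ρcₚ) = 1.3×10⁻⁴ × 4.8×10⁸ / (1024 × 3950) ≈ 0.015427 m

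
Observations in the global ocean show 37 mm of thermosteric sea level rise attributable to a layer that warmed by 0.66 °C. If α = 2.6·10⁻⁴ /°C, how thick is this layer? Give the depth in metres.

about 216 m

H = Δh/(αΔT) = 0.037 / (2.6×10⁻⁴ × 0.66) ≈ 215.6 m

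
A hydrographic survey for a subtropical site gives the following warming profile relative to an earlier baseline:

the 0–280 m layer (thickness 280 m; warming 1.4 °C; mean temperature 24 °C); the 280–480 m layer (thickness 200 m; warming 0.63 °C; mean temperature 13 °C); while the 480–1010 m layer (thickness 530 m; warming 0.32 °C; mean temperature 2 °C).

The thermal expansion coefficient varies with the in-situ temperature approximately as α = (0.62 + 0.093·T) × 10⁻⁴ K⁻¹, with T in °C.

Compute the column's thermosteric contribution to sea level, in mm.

Δh ≈ 149 mm

Layer 1: α = (0.62 + 0.093×24)×10⁻⁴ = 2.852×10⁻⁴ K⁻¹
Layer 2: α = (0.62 + 0.093×13)×10⁻⁴ = 1.829×10⁻⁴ K⁻¹
Layer 3: α = (0.62 + 0.093×2)×10⁻⁴ = 0.806×10⁻⁴ K⁻¹
2.852×10⁻⁴ × 280 × 1.4 = 0.1117984 m
280–480 m: 1.829×10⁻⁴ × 0.63 × 200 = 0.0230454 m
Layer 3: 0.32 × 0.806×10⁻⁴ × 530 = 0.01366976 m
Δh = 0.1117984 + 0.0230454 + 0.01366976 = 0.14851356 m ≈ 149 mm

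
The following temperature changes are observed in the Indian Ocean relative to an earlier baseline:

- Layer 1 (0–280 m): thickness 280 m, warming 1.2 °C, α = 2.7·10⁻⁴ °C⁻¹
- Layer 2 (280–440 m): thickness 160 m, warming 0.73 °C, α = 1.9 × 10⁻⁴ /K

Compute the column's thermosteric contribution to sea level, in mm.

Δh = 110 mm

2.7×10⁻⁴ × 1.2 × 280 = 0.09072 m
280–440 m: 160 × 0.73 × 1.9×10⁻⁴ = 0.022192 m
Δh = 0.09072 + 0.022192 = 0.112912 m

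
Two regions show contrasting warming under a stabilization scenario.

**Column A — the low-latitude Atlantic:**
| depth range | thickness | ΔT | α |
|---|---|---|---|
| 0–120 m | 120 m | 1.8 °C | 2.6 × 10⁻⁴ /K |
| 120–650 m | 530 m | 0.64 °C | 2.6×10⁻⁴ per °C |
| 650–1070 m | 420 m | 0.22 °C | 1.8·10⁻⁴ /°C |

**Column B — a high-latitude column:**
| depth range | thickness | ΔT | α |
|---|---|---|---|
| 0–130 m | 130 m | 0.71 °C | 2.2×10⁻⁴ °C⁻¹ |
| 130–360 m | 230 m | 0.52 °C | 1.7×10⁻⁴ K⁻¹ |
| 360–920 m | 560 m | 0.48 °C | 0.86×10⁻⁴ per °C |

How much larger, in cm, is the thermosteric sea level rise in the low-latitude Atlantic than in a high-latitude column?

A Layer 1: 120 × 2.6×10⁻⁴ × 1.8 = 0.05616 m
A 120–650 m: 0.64 × 530 × 2.6×10⁻⁴ = 0.088192 m
A Layer 3: 1.8×10⁻⁴ × 0.22 × 420 = 0.016632 m
A total: 0.160984 m
B 0–130 m: 2.2×10⁻⁴ × 130 × 0.71 = 0.020306 m
B Layer 2: 1.7×10⁻⁴ × 230 × 0.52 = 0.020332 m
B 0.86×10⁻⁴ × 560 × 0.48 = 0.0231168 m
B total: 0.0637548 m
Difference: 0.160984 − 0.0637548 = 0.0972292 m

9.7 cm larger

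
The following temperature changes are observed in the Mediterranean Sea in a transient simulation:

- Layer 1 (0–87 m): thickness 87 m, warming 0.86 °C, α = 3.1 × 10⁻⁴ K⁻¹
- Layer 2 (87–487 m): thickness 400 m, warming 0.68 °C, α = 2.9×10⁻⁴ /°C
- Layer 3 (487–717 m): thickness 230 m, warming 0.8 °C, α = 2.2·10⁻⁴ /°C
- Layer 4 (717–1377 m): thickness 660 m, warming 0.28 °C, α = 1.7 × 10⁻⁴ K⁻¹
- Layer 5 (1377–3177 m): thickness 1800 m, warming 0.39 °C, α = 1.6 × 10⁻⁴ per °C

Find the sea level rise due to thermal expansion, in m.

0.286 m

0–87 m: 0.86 × 87 × 3.1×10⁻⁴ = 0.0231942 m
Layer 2: 400 × 2.9×10⁻⁴ × 0.68 = 0.07888 m
Layer 3: 2.2×10⁻⁴ × 0.8 × 230 = 0.04048 m
Layer 4: 660 × 1.7×10⁻⁴ × 0.28 = 0.031416 m
1800 × 1.6×10⁻⁴ × 0.39 = 0.11232 m
Δh = 0.0231942 + 0.07888 + 0.04048 + 0.031416 + 0.11232 = 0.2862902 m ≈ 0.286 m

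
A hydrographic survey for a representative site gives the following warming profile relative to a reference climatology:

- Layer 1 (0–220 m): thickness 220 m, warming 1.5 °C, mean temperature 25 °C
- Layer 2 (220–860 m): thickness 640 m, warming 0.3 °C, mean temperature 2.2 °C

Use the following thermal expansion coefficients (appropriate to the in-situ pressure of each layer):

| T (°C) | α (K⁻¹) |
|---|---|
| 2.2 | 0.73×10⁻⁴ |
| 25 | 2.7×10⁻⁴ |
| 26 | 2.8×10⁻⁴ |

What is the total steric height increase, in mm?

about 103 mm

Layer 1 at 25 °C → α = 2.7×10⁻⁴ K⁻¹
Layer 2 at 2.2 °C → α = 0.73×10⁻⁴ K⁻¹
Layer 1: 1.5 × 220 × 2.7×10⁻⁴ = 0.08910 m
640 × 0.73×10⁻⁴ × 0.3 = 0.014016 m
Δh = 0.08910 + 0.014016 = 0.103116 m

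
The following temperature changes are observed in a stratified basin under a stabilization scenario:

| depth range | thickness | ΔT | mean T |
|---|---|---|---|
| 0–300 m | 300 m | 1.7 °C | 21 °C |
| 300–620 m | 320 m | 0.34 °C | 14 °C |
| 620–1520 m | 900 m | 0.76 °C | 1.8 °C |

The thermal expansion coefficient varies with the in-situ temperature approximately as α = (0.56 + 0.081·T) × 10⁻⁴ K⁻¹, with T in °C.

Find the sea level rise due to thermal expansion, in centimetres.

Layer 1: α = (0.56 + 0.081×21)×10⁻⁴ = 2.261×10⁻⁴ K⁻¹
Layer 2: α = (0.56 + 0.081×14)×10⁻⁴ = 1.694×10⁻⁴ K⁻¹
Layer 3: α = (0.56 + 0.081×1.8)×10⁻⁴ = 0.7058×10⁻⁴ K⁻¹
2.261×10⁻⁴ × 1.7 × 300 = 0.115311 m
1.694×10⁻⁴ × 320 × 0.34 = 0.01843072 m
620–1520 m: 0.7058×10⁻⁴ × 0.76 × 900 = 0.04827672 m
Δh = 0.115311 + 0.01843072 + 0.04827672 = 0.18201844 m

Δh = 18.2 cm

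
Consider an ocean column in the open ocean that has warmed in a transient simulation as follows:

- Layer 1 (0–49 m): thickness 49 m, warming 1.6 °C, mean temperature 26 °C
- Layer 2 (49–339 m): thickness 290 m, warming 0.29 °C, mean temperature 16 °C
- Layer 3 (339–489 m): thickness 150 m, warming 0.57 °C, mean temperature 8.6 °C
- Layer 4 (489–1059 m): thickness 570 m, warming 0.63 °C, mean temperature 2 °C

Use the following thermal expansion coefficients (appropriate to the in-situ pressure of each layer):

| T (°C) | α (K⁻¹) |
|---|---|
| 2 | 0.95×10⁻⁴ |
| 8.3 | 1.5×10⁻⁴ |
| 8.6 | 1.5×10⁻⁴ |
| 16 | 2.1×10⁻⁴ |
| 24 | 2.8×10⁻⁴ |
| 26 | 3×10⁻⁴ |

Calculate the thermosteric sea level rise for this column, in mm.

Δh = 88.1 mm

Layer 1 at 26 °C → α = 3×10⁻⁴ K⁻¹
Layer 2 at 16 °C → α = 2.1×10⁻⁴ K⁻¹
Layer 3 at 8.6 °C → α = 1.5×10⁻⁴ K⁻¹
Layer 4 at 2 °C → α = 0.95×10⁻⁴ K⁻¹
0–49 m: 3×10⁻⁴ × 1.6 × 49 = 0.02352 m
49–339 m: 290 × 0.29 × 2.1×10⁻⁴ = 0.017661 m
339–489 m: 1.5×10⁻⁴ × 150 × 0.57 = 0.012825 m
Layer 4: 0.95×10⁻⁴ × 0.63 × 570 = 0.0341145 m
Δh = 0.02352 + 0.017661 + 0.012825 + 0.0341145 = 0.0881205 m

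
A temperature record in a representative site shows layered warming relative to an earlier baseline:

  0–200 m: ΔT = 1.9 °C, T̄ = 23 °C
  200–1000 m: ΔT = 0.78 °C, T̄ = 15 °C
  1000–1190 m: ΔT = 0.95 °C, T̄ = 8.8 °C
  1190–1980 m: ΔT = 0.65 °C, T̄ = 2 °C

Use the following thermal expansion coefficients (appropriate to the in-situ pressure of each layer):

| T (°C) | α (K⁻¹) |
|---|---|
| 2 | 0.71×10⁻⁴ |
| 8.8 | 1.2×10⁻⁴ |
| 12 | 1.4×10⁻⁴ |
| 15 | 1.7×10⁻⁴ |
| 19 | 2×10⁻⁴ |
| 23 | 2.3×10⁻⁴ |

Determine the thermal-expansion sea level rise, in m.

Layer 1 at 23 °C → α = 2.3×10⁻⁴ K⁻¹
Layer 2 at 15 °C → α = 1.7×10⁻⁴ K⁻¹
Layer 3 at 8.8 °C → α = 1.2×10⁻⁴ K⁻¹
Layer 4 at 2 °C → α = 0.71×10⁻⁴ K⁻¹
0–200 m: 1.9 × 2.3×10⁻⁴ × 200 = 0.08740 m
200–1000 m: 800 × 1.7×10⁻⁴ × 0.78 = 0.10608 m
1000–1190 m: 190 × 0.95 × 1.2×10⁻⁴ = 0.02166 m
1190–1980 m: 0.65 × 790 × 0.71×10⁻⁴ = 0.0364585 m
Δh = 0.08740 + 0.10608 + 0.02166 + 0.0364585 = 0.2515985 m

0.25 m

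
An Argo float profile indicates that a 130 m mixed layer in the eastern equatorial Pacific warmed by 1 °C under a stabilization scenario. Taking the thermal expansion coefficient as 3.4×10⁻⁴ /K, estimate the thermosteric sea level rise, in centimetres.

4.42 cm of thermosteric rise

Δh = αΔT·H = 3.4×10⁻⁴ × 1 × 130 = 0.04420 m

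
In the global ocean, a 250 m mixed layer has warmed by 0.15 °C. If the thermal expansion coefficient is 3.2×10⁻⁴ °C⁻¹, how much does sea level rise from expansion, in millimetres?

12.0 mm of thermosteric rise

Δh = αΔT·H = 3.2×10⁻⁴ × 0.15 × 250 = 0.01200 m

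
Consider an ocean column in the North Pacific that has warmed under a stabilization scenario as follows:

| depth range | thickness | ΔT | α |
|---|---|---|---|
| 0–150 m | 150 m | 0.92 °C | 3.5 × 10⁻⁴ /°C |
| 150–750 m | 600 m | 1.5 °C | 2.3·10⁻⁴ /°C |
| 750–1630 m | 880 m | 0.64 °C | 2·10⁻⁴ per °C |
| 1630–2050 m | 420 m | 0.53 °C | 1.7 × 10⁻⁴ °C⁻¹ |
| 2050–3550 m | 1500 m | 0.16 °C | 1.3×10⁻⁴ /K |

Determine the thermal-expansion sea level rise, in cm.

43.7 cm of thermosteric rise

Layer 1: 3.5×10⁻⁴ × 0.92 × 150 = 0.04830 m
Layer 2: 1.5 × 600 × 2.3×10⁻⁴ = 0.20700 m
750–1630 m: 0.64 × 880 × 2×10⁻⁴ = 0.11264 m
1630–2050 m: 420 × 1.7×10⁻⁴ × 0.53 = 0.037842 m
Layer 5: 0.16 × 1500 × 1.3×10⁻⁴ = 0.03120 m
Δh = 0.04830 + 0.20700 + 0.11264 + 0.037842 + 0.03120 = 0.436982 m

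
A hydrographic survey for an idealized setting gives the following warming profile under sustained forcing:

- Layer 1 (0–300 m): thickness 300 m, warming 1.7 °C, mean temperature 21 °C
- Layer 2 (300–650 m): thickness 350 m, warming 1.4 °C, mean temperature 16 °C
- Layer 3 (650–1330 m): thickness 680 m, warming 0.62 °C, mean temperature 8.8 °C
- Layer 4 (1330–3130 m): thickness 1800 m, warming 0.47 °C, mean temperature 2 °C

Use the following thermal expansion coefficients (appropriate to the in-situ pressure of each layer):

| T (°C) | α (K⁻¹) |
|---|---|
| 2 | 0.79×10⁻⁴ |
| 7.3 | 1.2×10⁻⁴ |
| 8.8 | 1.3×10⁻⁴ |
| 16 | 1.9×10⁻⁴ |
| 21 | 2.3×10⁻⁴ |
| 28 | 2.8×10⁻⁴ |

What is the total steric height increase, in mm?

Layer 1 at 21 °C → α = 2.3×10⁻⁴ K⁻¹
Layer 2 at 16 °C → α = 1.9×10⁻⁴ K⁻¹
Layer 3 at 8.8 °C → α = 1.3×10⁻⁴ K⁻¹
Layer 4 at 2 °C → α = 0.79×10⁻⁴ K⁻¹
Layer 1: 1.7 × 300 × 2.3×10⁻⁴ = 0.11730 m
1.4 × 350 × 1.9×10⁻⁴ = 0.09310 m
650–1330 m: 0.62 × 680 × 1.3×10⁻⁴ = 0.054808 m
0.47 × 0.79×10⁻⁴ × 1800 = 0.066834 m
Δh = 0.11730 + 0.09310 + 0.054808 + 0.066834 = 0.332042 m

332 mm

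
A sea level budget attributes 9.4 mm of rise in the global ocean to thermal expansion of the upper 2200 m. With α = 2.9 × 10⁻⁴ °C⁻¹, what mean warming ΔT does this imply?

ΔT = Δh/(αH) = 0.0094 / (2.9×10⁻⁴ × 2200) ≈ 0.01473 K

ΔT ≈ 0.015 K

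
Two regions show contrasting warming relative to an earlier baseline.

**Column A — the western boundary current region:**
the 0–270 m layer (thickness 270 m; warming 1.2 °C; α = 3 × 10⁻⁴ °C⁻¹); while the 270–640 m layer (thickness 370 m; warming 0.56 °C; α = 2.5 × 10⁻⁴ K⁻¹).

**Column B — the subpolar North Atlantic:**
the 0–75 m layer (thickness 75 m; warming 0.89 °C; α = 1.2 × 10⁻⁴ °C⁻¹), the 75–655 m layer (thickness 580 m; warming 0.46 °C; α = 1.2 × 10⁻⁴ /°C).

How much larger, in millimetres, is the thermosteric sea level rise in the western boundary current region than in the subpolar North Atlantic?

110 mm

A Layer 1: 1.2 × 270 × 3×10⁻⁴ = 0.09720 m
A Layer 2: 2.5×10⁻⁴ × 370 × 0.56 = 0.05180 m
A total: 0.14900 m
B 1.2×10⁻⁴ × 75 × 0.89 = 0.00801 m
B 75–655 m: 580 × 1.2×10⁻⁴ × 0.46 = 0.032016 m
B total: 0.040026 m
Difference: 0.14900 − 0.040026 = 0.108974 m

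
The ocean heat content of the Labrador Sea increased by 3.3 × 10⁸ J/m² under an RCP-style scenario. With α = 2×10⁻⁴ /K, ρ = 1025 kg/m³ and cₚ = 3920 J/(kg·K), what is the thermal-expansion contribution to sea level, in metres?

Δh = αQ/(ρcₚ) = 2×10⁻⁴ × 3.3×10⁸ / (1025 × 3920) ≈ 0.016426 m

0.0164 m of thermosteric rise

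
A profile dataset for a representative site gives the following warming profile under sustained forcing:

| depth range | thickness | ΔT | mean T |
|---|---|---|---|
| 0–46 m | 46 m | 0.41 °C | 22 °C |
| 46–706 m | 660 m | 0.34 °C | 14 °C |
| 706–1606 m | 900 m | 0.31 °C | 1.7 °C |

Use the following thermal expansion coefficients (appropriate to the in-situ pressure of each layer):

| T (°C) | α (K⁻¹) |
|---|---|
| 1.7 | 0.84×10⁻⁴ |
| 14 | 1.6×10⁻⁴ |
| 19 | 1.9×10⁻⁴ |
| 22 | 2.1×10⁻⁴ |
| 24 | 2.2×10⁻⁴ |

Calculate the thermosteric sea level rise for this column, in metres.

0.0633 m of thermosteric rise

Layer 1 at 22 °C → α = 2.1×10⁻⁴ K⁻¹
Layer 2 at 14 °C → α = 1.6×10⁻⁴ K⁻¹
Layer 3 at 1.7 °C → α = 0.84×10⁻⁴ K⁻¹
46 × 2.1×10⁻⁴ × 0.41 = 0.0039606 m
46–706 m: 660 × 0.34 × 1.6×10⁻⁴ = 0.035904 m
Layer 3: 900 × 0.84×10⁻⁴ × 0.31 = 0.023436 m
Δh = 0.0039606 + 0.035904 + 0.023436 = 0.0633006 m ≈ 0.0633 m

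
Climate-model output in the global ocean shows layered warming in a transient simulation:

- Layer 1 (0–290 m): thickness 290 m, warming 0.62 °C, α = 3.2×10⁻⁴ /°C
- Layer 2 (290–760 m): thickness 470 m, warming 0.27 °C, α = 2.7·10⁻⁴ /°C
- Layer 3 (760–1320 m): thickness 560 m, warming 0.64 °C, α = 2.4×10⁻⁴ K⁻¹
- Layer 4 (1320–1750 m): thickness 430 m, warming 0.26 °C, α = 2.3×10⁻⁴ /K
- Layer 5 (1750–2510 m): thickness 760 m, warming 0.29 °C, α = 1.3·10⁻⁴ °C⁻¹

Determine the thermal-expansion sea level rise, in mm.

Layer 1: 0.62 × 290 × 3.2×10⁻⁴ = 0.057536 m
Layer 2: 0.27 × 2.7×10⁻⁴ × 470 = 0.034263 m
2.4×10⁻⁴ × 0.64 × 560 = 0.086016 m
1320–1750 m: 430 × 2.3×10⁻⁴ × 0.26 = 0.025714 m
Layer 5: 1.3×10⁻⁴ × 0.29 × 760 = 0.028652 m
Δh = 0.057536 + 0.034263 + 0.086016 + 0.025714 + 0.028652 = 0.232181 m

Δh = 232 mm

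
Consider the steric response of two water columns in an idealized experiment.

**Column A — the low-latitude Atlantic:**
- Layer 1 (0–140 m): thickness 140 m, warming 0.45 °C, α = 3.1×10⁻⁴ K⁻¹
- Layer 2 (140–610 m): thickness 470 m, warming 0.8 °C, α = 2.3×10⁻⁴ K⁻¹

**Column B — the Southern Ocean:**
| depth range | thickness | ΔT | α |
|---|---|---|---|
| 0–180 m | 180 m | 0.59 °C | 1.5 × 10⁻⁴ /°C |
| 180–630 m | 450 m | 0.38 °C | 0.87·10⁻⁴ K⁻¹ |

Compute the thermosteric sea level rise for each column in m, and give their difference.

A Layer 1: 140 × 3.1×10⁻⁴ × 0.45 = 0.01953 m
A 0.8 × 2.3×10⁻⁴ × 470 = 0.08648 m
A total: 0.10601 m
B Layer 1: 0.59 × 180 × 1.5×10⁻⁴ = 0.01593 m
B 180–630 m: 0.87×10⁻⁴ × 450 × 0.38 = 0.014877 m
B total: 0.030807 m
Difference: 0.10601 − 0.030807 = 0.075203 m

Δh_A ≈ 0.11 m, Δh_B ≈ 0.031 m; difference ≈ 0.075 m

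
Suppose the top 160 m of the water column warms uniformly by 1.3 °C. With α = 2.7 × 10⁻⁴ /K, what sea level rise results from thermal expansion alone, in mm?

56 mm

Δh = αΔT·H = 2.7×10⁻⁴ × 1.3 × 160 = 0.05616 m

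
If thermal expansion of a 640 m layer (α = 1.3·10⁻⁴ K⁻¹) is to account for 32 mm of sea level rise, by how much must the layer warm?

0.385 °C

ΔT = Δh/(αH) = 0.032 / (1.3×10⁻⁴ × 640) ≈ 0.3846 °C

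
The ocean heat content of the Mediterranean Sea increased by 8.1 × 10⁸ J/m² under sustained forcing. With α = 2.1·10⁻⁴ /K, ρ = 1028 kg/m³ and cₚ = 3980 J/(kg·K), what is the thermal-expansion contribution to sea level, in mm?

Δh = αQ/(ρcₚ) = 2.1×10⁻⁴ × 8.1×10⁸ / (1028 × 3980) ≈ 0.041575 m

41.6 mm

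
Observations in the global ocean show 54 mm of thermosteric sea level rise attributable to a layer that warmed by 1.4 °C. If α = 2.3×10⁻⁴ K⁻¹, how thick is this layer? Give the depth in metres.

about 170 m

H = Δh/(αΔT) = 0.054 / (2.3×10⁻⁴ × 1.4) ≈ 167.7 m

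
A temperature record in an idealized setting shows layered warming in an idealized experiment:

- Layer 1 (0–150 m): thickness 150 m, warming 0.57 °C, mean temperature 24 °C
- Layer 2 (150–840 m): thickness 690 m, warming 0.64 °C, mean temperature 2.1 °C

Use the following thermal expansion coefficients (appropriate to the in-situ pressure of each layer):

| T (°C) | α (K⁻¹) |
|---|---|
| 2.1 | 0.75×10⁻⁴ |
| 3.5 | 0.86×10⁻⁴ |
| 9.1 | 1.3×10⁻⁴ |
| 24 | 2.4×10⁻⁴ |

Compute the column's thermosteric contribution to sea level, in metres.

0.0536 m

Layer 1 at 24 °C → α = 2.4×10⁻⁴ K⁻¹
Layer 2 at 2.1 °C → α = 0.75×10⁻⁴ K⁻¹
Layer 1: 150 × 0.57 × 2.4×10⁻⁴ = 0.02052 m
Layer 2: 0.64 × 690 × 0.75×10⁻⁴ = 0.03312 m
Δh = 0.02052 + 0.03312 = 0.05364 m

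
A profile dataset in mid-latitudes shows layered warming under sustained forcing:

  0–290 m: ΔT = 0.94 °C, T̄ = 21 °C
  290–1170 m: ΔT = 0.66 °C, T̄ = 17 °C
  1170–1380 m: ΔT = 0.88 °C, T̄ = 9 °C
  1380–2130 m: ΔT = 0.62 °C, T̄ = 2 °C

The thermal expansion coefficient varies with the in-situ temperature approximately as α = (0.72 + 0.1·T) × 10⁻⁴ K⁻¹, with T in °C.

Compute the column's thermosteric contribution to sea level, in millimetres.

290 mm

Layer 1: α = (0.72 + 0.1×21)×10⁻⁴ = 2.82×10⁻⁴ K⁻¹
Layer 2: α = (0.72 + 0.1×17)×10⁻⁴ = 2.42×10⁻⁴ K⁻¹
Layer 3: α = (0.72 + 0.1×9)×10⁻⁴ = 1.62×10⁻⁴ K⁻¹
Layer 4: α = (0.72 + 0.1×2)×10⁻⁴ = 0.92×10⁻⁴ K⁻¹
0–290 m: 2.82×10⁻⁴ × 0.94 × 290 = 0.0768732 m
880 × 0.66 × 2.42×10⁻⁴ = 0.1405536 m
210 × 1.62×10⁻⁴ × 0.88 = 0.0299376 m
750 × 0.62 × 0.92×10⁻⁴ = 0.04278 m
Δh = 0.0768732 + 0.1405536 + 0.0299376 + 0.04278 = 0.2901444 m ≈ 290 mm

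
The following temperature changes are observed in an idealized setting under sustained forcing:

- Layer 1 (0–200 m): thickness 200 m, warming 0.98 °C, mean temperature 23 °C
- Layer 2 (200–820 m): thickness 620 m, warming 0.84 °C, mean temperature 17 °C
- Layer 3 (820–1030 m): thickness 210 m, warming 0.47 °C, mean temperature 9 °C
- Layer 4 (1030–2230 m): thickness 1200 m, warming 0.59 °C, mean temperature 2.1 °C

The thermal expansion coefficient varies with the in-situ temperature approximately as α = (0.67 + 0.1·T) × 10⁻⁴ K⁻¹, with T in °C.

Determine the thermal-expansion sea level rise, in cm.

Layer 1: α = (0.67 + 0.1×23)×10⁻⁴ = 2.97×10⁻⁴ K⁻¹
Layer 2: α = (0.67 + 0.1×17)×10⁻⁴ = 2.37×10⁻⁴ K⁻¹
Layer 3: α = (0.67 + 0.1×9)×10⁻⁴ = 1.57×10⁻⁴ K⁻¹
Layer 4: α = (0.67 + 0.1×2.1)×10⁻⁴ = 0.88×10⁻⁴ K⁻¹
0–200 m: 2.97×10⁻⁴ × 0.98 × 200 = 0.058212 m
200–820 m: 2.37×10⁻⁴ × 0.84 × 620 = 0.1234296 m
Layer 3: 1.57×10⁻⁴ × 0.47 × 210 = 0.0154959 m
1030–2230 m: 0.88×10⁻⁴ × 1200 × 0.59 = 0.062304 m
Δh = 0.058212 + 0.1234296 + 0.0154959 + 0.062304 = 0.2594415 m ≈ 26 cm

Δh ≈ 26 cm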